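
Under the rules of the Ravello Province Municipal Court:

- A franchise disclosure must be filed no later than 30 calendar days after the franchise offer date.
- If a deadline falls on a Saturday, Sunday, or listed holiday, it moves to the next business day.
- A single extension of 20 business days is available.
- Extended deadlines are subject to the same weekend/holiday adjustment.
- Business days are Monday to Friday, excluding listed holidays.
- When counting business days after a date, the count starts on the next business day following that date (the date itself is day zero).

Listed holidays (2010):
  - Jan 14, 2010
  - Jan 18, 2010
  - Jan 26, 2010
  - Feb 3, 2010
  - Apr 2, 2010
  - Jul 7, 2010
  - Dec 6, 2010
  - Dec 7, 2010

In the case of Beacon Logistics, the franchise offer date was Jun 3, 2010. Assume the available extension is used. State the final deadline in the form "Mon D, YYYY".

Aug 3, 2010

From Jun 3, 2010, 30 calendar days later is Jul 3, 2010.
Because Jul 3, 2010 is a Saturday, the deadline becomes Jul 5, 2010 (Monday).
Applying the 20-business-day extension: 20 business days after Jul 5, 2010 is Aug 3, 2010.
Aug 3, 2010 falls on a Tuesday, which is a business day, so no adjustment is needed.
The final due date is Aug 3, 2010.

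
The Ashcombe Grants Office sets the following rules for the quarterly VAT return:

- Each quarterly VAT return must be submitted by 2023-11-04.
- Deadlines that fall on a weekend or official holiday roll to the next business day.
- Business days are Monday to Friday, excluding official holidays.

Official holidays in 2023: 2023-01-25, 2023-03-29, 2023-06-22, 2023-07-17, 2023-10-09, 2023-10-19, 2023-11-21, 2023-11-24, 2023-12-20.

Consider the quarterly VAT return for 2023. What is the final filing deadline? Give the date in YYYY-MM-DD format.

2023-11-06

Start from the fixed due date, 2023-11-04.
2023-11-04 is a Saturday; the next business day is 2023-11-06 (Monday).
Final deadline: 2023-11-06.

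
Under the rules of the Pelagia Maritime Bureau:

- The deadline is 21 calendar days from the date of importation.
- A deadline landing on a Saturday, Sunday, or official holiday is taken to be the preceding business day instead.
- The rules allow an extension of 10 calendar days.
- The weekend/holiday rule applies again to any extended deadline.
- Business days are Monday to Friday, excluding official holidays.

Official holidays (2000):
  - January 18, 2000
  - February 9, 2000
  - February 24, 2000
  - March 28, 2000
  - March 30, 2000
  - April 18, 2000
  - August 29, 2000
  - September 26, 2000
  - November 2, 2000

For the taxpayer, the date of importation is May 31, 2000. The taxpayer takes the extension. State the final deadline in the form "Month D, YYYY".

June 30, 2000

21 calendar days after May 31, 2000 is June 21, 2000.
June 21, 2000 is a Wednesday and not a listed holiday, so it stands.
The 10-calendar-day extension moves the deadline from June 21, 2000 to July 1, 2000.
July 1, 2000 is a Saturday, so it moves to the preceding business day, June 30, 2000 (Friday).
So the filing is due June 30, 2000.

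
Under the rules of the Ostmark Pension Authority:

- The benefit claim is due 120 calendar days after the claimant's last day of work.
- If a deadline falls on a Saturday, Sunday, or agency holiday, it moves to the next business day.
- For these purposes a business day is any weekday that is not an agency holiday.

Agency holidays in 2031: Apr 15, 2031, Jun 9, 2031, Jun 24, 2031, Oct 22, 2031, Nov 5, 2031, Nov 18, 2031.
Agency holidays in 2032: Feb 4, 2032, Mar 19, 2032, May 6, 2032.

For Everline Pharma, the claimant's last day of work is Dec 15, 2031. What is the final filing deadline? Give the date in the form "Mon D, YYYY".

Apr 13, 2032

Adding 120 calendar days to Dec 15, 2031 gives Apr 13, 2032.
Apr 13, 2032 is a Tuesday and not a listed holiday, so it stands.
The final due date is Apr 13, 2032.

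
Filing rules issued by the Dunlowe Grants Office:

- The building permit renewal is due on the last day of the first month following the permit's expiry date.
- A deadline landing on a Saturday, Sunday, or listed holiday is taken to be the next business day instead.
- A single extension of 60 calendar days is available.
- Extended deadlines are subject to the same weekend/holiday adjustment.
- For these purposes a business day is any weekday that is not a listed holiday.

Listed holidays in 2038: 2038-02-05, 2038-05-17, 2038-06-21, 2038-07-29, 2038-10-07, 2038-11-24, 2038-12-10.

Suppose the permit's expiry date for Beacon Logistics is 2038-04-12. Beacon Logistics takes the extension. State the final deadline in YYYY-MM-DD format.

2038-07-30

1 month after 2038-04-12 is May 2038; that month ends on 2038-05-31.
2038-05-31 falls on a Monday, which is a business day, so no adjustment is needed.
With the 60-day extension, 2038-05-31 becomes 2038-07-30.
2038-07-30 falls on a Friday, which is a business day, so no adjustment is needed.
Final deadline: 2038-07-30.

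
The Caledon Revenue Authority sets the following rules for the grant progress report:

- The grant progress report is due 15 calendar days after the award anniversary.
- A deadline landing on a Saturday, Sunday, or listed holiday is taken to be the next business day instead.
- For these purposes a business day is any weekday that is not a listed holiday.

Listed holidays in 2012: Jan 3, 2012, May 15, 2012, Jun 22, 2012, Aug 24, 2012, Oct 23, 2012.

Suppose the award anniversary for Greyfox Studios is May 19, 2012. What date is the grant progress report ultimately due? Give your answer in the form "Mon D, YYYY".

Trigger date May 19, 2012 + 15 calendar days = Jun 3, 2012.
Because Jun 3, 2012 is a Sunday, the deadline becomes Jun 4, 2012 (Monday).
The final due date is Jun 4, 2012.

Jun 4, 2012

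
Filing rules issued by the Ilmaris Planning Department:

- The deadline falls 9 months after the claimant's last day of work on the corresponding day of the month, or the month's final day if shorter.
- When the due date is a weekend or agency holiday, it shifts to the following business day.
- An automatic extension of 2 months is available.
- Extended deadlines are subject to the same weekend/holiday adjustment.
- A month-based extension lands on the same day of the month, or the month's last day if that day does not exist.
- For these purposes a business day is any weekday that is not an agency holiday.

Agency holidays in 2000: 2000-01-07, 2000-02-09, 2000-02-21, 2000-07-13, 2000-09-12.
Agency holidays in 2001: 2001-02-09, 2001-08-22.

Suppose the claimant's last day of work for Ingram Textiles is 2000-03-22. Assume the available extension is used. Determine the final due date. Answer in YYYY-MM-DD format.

2001-02-22

9 months after 2000-03-22, on the same day of the month, is 2000-12-22.
2000-12-22 falls on a Friday, which is a business day, so no adjustment is needed.
Applying the 2 months extension: 2 months after 2000-12-22 is 2001-02-22.
2001-02-22 (Thursday) is already a business day.
Final deadline: 2001-02-22.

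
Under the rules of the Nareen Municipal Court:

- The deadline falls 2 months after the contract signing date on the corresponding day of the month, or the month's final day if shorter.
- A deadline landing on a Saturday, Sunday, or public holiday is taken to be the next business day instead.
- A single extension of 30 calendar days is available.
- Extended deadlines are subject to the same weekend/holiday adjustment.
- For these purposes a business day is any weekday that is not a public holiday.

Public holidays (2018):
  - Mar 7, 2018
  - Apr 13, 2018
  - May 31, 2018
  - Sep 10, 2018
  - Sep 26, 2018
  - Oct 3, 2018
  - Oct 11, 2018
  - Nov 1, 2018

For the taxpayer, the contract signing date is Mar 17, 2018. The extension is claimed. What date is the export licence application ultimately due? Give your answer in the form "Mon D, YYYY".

2 months from Mar 17, 2018 is May 17, 2018.
May 17, 2018 is a Thursday and not a listed holiday, so it stands.
The 30-calendar-day extension moves the deadline from May 17, 2018 to Jun 16, 2018.
Because Jun 16, 2018 is a Saturday, the deadline becomes Jun 18, 2018 (Monday).
Deadline: Jun 18, 2018.

Jun 18, 2018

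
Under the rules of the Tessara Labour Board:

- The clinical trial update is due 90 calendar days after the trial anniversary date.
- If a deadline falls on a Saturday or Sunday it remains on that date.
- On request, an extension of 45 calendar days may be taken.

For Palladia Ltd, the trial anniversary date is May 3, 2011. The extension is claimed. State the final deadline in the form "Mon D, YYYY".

Trigger date May 3, 2011 + 90 calendar days = Aug 1, 2011.
Aug 1, 2011 falls on a Monday. The rules make no weekend/holiday allowance, so it remains Aug 1, 2011.
The 45-calendar-day extension moves the deadline from Aug 1, 2011 to Sep 15, 2011.
Sep 15, 2011 is a Thursday; no weekend or holiday adjustment applies.
Deadline: Sep 15, 2011.

Sep 15, 2011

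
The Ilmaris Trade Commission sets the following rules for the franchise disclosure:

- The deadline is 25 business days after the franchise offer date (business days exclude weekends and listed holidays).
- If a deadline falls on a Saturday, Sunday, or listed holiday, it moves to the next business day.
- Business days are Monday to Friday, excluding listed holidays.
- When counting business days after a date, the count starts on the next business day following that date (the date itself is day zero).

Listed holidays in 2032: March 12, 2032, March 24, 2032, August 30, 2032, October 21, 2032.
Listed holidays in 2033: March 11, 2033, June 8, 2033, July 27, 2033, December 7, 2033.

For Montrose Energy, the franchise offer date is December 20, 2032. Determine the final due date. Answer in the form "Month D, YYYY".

January 24, 2033

Starting the day after December 20, 2032 and counting 25 business days lands on January 24, 2033.
January 24, 2033 is a Monday and not a listed holiday, so it stands.
The final due date is January 24, 2033.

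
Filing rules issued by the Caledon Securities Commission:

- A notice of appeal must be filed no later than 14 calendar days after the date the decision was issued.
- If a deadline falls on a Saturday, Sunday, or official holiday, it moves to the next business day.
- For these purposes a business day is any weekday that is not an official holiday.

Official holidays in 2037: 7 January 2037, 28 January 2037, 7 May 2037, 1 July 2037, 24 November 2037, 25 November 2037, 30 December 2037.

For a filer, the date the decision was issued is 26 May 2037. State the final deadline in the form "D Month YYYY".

9 June 2037

Trigger date 26 May 2037 + 14 calendar days = 9 June 2037.
9 June 2037 (Tuesday) is already a business day.
So the filing is due 9 June 2037.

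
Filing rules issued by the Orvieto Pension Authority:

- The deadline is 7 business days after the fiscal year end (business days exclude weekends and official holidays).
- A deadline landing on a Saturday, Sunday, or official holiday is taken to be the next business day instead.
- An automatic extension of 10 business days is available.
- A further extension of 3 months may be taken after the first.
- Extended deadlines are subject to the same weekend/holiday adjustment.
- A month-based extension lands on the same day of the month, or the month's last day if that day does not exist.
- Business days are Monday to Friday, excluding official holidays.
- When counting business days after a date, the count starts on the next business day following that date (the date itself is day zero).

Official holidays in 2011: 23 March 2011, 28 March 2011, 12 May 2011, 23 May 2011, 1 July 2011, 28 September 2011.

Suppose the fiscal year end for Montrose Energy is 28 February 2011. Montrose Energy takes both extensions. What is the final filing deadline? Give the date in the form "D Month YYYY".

Counting 7 business days after 28 February 2011 (skipping weekends and listed holidays) reaches 9 March 2011.
9 March 2011 falls on a Wednesday, which is a business day, so no adjustment is needed.
The 10-business-day extension runs from 9 March 2011 to 24 March 2011.
24 March 2011 falls on a Thursday, which is a business day, so no adjustment is needed.
Add 3 months to 24 March 2011: 24 June 2011.
24 June 2011 falls on a Friday, which is a business day, so no adjustment is needed.
So the filing is due 24 June 2011.

24 June 2011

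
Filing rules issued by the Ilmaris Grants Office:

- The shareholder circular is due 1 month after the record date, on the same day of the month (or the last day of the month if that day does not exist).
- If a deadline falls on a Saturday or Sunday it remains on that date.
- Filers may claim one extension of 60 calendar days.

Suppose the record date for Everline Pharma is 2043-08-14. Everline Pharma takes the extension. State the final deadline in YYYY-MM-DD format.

Moving 1 month forward from 2043-08-14 on the corresponding day gives 2043-09-14.
No adjustment is made for weekends or holidays, so 2043-09-14 stands.
Applying the 60-calendar-day extension: 2043-09-14 + 60 days = 2043-11-13.
No adjustment is made for weekends or holidays, so 2043-11-13 stands.
Deadline: 2043-11-13.

2043-11-13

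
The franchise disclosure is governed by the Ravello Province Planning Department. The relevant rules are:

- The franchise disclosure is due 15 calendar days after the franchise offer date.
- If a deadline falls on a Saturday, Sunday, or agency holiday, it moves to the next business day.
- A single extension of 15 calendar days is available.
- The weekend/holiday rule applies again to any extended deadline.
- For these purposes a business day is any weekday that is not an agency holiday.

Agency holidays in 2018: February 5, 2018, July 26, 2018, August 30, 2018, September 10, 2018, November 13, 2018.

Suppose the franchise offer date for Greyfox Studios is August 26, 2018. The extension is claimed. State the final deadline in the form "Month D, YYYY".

From August 26, 2018, 15 calendar days later is September 10, 2018.
Because September 10, 2018 is a listed holiday, the deadline becomes September 11, 2018 (Tuesday).
The 15-calendar-day extension moves the deadline from September 11, 2018 to September 26, 2018.
September 26, 2018 is a Wednesday and not a listed holiday, so it stands.
Deadline: September 26, 2018.

September 26, 2018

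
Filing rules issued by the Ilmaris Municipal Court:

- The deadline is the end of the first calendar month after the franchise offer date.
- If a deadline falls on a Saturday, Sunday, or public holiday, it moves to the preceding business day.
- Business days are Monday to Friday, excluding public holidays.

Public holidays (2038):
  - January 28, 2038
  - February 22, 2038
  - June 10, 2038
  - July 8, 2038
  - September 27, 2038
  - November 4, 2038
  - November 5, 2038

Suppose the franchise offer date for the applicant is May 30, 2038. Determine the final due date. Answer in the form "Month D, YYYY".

The first month after May 30, 2038 is June 2038, whose last day is June 30, 2038.
June 30, 2038 (Wednesday) is already a business day.
The final due date is June 30, 2038.

June 30, 2038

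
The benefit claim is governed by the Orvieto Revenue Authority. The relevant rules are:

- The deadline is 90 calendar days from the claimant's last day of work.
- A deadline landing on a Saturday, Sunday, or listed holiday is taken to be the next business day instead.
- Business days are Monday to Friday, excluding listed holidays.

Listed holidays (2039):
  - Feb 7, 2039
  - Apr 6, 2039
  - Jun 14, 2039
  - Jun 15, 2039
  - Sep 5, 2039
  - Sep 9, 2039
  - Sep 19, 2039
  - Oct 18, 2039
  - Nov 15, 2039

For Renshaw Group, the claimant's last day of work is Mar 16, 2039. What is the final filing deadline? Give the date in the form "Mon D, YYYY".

Jun 16, 2039

Adding 90 calendar days to Mar 16, 2039 gives Jun 14, 2039.
Because Jun 14, 2039 is a listed holiday, the deadline becomes Jun 16, 2039 (Thursday).
Final deadline: Jun 16, 2039.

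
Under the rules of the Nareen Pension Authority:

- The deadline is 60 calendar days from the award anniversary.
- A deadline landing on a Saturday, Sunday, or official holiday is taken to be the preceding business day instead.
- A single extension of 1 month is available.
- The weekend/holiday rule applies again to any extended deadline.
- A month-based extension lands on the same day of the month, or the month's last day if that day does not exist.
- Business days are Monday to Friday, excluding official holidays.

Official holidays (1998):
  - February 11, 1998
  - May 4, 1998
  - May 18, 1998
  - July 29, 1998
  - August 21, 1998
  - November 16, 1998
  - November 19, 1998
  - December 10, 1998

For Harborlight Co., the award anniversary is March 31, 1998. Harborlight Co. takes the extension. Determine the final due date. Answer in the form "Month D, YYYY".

June 29, 1998

60 calendar days after March 31, 1998 is May 30, 1998.
May 30, 1998 falls on a Saturday. Rolling to the preceding business day gives May 29, 1998, a Friday.
Add 1 month to May 29, 1998: June 29, 1998.
June 29, 1998 (Monday) is already a business day.
So the filing is due June 29, 1998.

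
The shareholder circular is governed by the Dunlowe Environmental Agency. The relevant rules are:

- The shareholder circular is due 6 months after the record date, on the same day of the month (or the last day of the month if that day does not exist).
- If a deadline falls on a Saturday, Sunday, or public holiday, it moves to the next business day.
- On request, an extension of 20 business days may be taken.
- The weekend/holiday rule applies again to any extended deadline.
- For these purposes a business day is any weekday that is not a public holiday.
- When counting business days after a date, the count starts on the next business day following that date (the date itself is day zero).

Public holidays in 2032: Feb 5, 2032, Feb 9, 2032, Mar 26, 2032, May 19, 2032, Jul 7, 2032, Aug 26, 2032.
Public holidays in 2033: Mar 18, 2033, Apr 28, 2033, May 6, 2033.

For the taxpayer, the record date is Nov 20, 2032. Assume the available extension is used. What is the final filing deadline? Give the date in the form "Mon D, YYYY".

Moving 6 months forward from Nov 20, 2032 on the corresponding day gives May 20, 2033.
May 20, 2033 (Friday) is already a business day.
Counting 20 further business days from May 20, 2033 reaches Jun 17, 2033.
Jun 17, 2033 is a Friday and not a listed holiday, so it stands.
So the filing is due Jun 17, 2033.

Jun 17, 2033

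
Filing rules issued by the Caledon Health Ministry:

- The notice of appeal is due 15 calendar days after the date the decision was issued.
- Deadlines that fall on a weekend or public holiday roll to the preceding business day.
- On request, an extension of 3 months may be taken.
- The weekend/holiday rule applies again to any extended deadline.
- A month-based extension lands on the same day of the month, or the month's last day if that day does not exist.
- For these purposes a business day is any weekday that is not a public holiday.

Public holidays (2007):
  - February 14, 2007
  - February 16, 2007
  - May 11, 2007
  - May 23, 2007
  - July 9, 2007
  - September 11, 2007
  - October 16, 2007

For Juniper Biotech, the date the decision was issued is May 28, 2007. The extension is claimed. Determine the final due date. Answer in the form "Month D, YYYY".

15 calendar days after May 28, 2007 is June 12, 2007.
June 12, 2007 falls on a Tuesday, which is a business day, so no adjustment is needed.
The 3 months extension carries June 12, 2007 to September 12, 2007.
September 12, 2007 falls on a Wednesday, which is a business day, so no adjustment is needed.
Final deadline: September 12, 2007.

September 12, 2007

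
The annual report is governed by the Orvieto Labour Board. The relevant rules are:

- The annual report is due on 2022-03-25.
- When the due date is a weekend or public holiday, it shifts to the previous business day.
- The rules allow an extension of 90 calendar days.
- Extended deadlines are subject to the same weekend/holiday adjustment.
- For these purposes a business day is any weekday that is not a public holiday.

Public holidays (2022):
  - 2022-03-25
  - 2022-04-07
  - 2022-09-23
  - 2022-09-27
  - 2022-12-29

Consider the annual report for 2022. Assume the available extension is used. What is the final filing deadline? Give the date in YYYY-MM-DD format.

2022-06-22

The statutory due date is 2022-03-25.
2022-03-25 is a listed holiday, so it moves to the preceding business day, 2022-03-24 (Thursday).
With the 90-day extension, 2022-03-24 becomes 2022-06-22.
Since 2022-06-22 is a Wednesday and not a holiday, the date is unchanged.
Final deadline: 2022-06-22.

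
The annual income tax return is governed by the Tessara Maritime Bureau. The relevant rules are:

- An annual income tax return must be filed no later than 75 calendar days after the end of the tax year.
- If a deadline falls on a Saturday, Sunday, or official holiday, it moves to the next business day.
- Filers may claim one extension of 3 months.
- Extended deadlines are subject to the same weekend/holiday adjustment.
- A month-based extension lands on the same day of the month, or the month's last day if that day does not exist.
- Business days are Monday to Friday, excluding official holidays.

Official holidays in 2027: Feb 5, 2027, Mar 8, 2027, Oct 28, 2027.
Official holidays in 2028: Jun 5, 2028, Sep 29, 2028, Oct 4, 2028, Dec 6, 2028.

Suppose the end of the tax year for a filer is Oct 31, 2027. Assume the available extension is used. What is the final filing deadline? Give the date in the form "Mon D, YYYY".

Adding 75 calendar days to Oct 31, 2027 gives Jan 14, 2028.
Since Jan 14, 2028 is a Friday and not a holiday, the date is unchanged.
The 3 months extension carries Jan 14, 2028 to Apr 14, 2028.
Apr 14, 2028 (Friday) is already a business day.
Final deadline: Apr 14, 2028.

Apr 14, 2028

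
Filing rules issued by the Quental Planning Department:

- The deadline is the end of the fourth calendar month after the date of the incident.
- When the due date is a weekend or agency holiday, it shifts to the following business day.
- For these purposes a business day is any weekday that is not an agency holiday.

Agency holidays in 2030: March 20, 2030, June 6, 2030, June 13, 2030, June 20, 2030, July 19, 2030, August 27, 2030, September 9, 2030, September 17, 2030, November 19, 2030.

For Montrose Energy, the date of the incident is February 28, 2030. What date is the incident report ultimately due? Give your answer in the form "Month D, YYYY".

4 months after February 28, 2030 falls in June 2030; the last day of that month is June 30, 2030.
Because June 30, 2030 is a Sunday, the deadline becomes July 1, 2030 (Monday).
So the filing is due July 1, 2030.

July 1, 2030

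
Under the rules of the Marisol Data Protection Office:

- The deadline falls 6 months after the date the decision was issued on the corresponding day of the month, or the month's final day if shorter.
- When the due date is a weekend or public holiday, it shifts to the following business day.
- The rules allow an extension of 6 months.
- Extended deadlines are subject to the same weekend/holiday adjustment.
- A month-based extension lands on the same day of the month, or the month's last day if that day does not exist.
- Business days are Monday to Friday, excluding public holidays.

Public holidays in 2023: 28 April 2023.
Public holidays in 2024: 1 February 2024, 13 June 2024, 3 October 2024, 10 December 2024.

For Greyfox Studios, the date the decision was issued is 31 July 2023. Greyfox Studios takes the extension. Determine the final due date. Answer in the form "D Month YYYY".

Moving 6 months forward from 31 July 2023 on the corresponding day gives 31 January 2024.
Since 31 January 2024 is a Wednesday and not a holiday, the date is unchanged.
The 6 months extension carries 31 January 2024 to 31 July 2024.
31 July 2024 is a Wednesday and not a listed holiday, so it stands.
So the filing is due 31 July 2024.

31 July 2024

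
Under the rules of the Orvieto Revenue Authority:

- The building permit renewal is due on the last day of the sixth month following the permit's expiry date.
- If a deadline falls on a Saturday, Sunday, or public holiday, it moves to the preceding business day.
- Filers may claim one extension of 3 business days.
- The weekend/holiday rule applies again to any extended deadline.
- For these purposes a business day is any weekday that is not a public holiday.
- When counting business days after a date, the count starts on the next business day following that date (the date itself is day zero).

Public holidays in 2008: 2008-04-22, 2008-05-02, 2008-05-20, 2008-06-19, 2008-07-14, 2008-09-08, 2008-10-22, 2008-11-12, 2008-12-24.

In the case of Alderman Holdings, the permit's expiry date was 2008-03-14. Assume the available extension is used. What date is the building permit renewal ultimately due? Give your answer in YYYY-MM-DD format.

6 months after 2008-03-14 falls in September 2008; the last day of that month is 2008-09-30.
2008-09-30 falls on a Tuesday, which is a business day, so no adjustment is needed.
Counting 3 further business days from 2008-09-30 reaches 2008-10-03.
2008-10-03 falls on a Friday, which is a business day, so no adjustment is needed.
Final deadline: 2008-10-03.

2008-10-03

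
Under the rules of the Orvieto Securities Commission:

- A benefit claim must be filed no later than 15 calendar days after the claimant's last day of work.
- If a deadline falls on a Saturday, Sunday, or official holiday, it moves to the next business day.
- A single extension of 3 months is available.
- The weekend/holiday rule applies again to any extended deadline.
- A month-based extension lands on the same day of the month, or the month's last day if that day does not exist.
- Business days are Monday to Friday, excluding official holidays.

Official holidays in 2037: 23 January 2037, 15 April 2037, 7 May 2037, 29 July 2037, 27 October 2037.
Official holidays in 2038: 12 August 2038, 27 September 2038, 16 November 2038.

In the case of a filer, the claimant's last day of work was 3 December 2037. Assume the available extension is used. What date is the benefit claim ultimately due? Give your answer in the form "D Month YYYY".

18 March 2038

Trigger date 3 December 2037 + 15 calendar days = 18 December 2037.
18 December 2037 (Friday) is already a business day.
Add 3 months to 18 December 2037: 18 March 2038.
18 March 2038 is a Thursday and not a listed holiday, so it stands.
So the filing is due 18 March 2038.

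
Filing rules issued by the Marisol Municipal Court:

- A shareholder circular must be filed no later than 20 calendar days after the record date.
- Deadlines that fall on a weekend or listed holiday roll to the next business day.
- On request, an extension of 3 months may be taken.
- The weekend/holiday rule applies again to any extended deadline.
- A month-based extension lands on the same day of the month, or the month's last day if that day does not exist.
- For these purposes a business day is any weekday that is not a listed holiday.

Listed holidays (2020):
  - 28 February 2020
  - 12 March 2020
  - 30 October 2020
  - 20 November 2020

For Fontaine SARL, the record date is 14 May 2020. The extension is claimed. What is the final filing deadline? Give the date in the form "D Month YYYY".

3 September 2020

Trigger date 14 May 2020 + 20 calendar days = 3 June 2020.
3 June 2020 (Wednesday) is already a business day.
Applying the 3 months extension: 3 months after 3 June 2020 is 3 September 2020.
3 September 2020 (Thursday) is already a business day.
Final deadline: 3 September 2020.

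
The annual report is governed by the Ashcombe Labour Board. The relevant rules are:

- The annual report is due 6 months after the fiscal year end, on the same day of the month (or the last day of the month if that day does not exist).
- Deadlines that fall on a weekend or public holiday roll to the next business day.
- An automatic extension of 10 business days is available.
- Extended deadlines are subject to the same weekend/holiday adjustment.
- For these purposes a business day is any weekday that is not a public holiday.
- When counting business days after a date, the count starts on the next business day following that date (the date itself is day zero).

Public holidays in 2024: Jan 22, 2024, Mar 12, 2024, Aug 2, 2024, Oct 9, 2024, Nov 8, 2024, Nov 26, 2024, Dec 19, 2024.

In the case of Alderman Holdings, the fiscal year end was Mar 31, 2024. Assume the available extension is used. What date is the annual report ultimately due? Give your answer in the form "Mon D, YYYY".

Moving 6 months forward from Mar 31, 2024 on the corresponding day gives Sep 30, 2024 (day 31 does not exist in September, so the month's last day is used).
Sep 30, 2024 (Monday) is already a business day.
Counting 10 further business days from Sep 30, 2024 reaches Oct 15, 2024.
Since Oct 15, 2024 is a Tuesday and not a holiday, the date is unchanged.
Final deadline: Oct 15, 2024.

Oct 15, 2024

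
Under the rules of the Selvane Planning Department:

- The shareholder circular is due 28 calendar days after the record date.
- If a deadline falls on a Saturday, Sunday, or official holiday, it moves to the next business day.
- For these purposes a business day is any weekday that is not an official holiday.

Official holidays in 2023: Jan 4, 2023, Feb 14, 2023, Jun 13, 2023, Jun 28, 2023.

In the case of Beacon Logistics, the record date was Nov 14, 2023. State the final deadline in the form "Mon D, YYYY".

Dec 12, 2023

Adding 28 calendar days to Nov 14, 2023 gives Dec 12, 2023.
Since Dec 12, 2023 is a Tuesday and not a holiday, the date is unchanged.
So the filing is due Dec 12, 2023.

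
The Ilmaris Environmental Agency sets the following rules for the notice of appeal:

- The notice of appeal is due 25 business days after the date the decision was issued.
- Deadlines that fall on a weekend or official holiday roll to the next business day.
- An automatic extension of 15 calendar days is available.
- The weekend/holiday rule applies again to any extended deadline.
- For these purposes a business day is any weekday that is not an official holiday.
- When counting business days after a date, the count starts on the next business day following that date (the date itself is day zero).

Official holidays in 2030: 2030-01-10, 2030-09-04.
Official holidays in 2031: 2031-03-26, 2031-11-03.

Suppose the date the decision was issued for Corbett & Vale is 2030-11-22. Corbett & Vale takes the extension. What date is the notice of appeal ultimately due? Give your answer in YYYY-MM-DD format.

Counting 25 business days after 2030-11-22 (skipping weekends and listed holidays) reaches 2030-12-27.
2030-12-27 (Friday) is already a business day.
With the 15-day extension, 2030-12-27 becomes 2031-01-11.
2031-01-11 falls on a Saturday. Rolling to the next business day gives 2031-01-13, a Monday.
So the filing is due 2031-01-13.

2031-01-13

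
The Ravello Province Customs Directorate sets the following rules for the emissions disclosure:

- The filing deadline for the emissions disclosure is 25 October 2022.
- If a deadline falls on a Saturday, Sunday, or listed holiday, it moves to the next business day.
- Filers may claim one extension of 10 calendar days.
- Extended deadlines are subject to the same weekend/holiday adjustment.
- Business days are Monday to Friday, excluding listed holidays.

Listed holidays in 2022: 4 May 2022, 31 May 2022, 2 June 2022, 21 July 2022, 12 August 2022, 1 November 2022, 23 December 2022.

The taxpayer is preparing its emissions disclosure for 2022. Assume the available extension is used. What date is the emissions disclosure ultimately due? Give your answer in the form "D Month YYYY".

Start from the fixed due date, 25 October 2022.
25 October 2022 falls on a Tuesday, which is a business day, so no adjustment is needed.
With the 10-day extension, 25 October 2022 becomes 4 November 2022.
4 November 2022 (Friday) is already a business day.
So the filing is due 4 November 2022.

4 November 2022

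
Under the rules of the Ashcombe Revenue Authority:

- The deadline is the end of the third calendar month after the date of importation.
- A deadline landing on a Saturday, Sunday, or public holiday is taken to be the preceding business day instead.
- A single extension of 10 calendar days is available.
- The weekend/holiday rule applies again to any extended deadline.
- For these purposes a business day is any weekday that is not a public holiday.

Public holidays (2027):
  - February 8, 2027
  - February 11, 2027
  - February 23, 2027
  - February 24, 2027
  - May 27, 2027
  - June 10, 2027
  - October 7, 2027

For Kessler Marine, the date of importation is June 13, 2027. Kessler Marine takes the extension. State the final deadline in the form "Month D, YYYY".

The third month after June 13, 2027 is September 2027, whose last day is September 30, 2027.
September 30, 2027 falls on a Thursday, which is a business day, so no adjustment is needed.
The 10-calendar-day extension moves the deadline from September 30, 2027 to October 10, 2027.
Because October 10, 2027 is a Sunday, the deadline becomes October 8, 2027 (Friday).
Final deadline: October 8, 2027.

October 8, 2027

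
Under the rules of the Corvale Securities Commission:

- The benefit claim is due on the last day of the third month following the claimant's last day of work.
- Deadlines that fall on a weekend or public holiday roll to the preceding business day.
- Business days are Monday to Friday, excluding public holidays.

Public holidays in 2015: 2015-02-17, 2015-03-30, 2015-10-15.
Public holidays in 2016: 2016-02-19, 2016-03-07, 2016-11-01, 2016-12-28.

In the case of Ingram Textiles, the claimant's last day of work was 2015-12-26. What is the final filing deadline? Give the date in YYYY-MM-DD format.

2016-03-31

3 months after 2015-12-26 is March 2016; that month ends on 2016-03-31.
2016-03-31 falls on a Thursday, which is a business day, so no adjustment is needed.
So the filing is due 2016-03-31.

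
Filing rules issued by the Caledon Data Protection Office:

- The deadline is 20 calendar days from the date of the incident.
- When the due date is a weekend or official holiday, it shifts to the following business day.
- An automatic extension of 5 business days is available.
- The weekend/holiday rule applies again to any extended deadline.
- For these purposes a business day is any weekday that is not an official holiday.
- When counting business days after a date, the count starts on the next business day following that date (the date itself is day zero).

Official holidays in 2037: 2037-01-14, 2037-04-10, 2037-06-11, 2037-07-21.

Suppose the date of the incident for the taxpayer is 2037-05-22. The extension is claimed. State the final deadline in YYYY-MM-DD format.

2037-06-19

Trigger date 2037-05-22 + 20 calendar days = 2037-06-11.
Because 2037-06-11 is a listed holiday, the deadline becomes 2037-06-12 (Friday).
Applying the 5-business-day extension: 5 business days after 2037-06-12 is 2037-06-19.
Since 2037-06-19 is a Friday and not a holiday, the date is unchanged.
Deadline: 2037-06-19.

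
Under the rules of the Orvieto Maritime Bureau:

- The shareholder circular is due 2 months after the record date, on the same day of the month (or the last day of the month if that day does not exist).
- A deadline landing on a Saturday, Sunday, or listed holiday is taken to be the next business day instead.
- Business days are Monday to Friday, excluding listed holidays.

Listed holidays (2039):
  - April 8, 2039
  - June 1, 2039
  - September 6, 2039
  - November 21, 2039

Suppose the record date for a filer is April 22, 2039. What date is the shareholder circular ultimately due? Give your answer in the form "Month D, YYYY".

2 months after April 22, 2039, on the same day of the month, is June 22, 2039.
Since June 22, 2039 is a Wednesday and not a holiday, the date is unchanged.
So the filing is due June 22, 2039.

June 22, 2039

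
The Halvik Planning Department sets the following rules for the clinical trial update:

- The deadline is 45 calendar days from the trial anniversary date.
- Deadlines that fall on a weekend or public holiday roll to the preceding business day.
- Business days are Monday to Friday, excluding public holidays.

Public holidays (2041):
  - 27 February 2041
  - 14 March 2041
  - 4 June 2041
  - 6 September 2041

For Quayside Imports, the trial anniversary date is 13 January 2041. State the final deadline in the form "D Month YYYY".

From 13 January 2041, 45 calendar days later is 27 February 2041.
27 February 2041 is a listed holiday, so it moves to the preceding business day, 26 February 2041 (Tuesday).
Deadline: 26 February 2041.

26 February 2041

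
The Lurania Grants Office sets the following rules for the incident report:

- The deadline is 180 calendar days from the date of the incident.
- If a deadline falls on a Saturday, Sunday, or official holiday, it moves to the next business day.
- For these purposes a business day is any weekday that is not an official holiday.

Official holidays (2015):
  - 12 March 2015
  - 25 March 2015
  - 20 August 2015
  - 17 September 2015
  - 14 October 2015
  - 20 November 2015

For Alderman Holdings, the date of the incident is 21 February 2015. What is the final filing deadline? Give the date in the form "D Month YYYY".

21 August 2015

Trigger date 21 February 2015 + 180 calendar days = 20 August 2015.
20 August 2015 falls on a listed holiday. Rolling to the next business day gives 21 August 2015, a Friday.
Final deadline: 21 August 2015.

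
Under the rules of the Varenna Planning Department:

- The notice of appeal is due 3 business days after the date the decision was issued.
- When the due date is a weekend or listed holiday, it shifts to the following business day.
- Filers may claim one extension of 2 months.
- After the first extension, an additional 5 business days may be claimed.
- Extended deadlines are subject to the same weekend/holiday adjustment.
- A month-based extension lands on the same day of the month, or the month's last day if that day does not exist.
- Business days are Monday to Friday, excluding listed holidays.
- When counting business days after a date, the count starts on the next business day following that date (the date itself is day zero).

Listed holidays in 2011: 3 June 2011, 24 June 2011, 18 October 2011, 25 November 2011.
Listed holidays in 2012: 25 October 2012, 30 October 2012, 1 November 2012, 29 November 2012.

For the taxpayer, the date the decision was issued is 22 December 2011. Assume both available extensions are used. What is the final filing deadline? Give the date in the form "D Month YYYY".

5 March 2012

Starting the day after 22 December 2011 and counting 3 business days lands on 27 December 2011.
27 December 2011 is a Tuesday and not a listed holiday, so it stands.
Applying the 2 months extension: 2 months after 27 December 2011 is 27 February 2012.
Since 27 February 2012 is a Monday and not a holiday, the date is unchanged.
The 5-business-day extension runs from 27 February 2012 to 5 March 2012.
5 March 2012 falls on a Monday, which is a business day, so no adjustment is needed.
So the filing is due 5 March 2012.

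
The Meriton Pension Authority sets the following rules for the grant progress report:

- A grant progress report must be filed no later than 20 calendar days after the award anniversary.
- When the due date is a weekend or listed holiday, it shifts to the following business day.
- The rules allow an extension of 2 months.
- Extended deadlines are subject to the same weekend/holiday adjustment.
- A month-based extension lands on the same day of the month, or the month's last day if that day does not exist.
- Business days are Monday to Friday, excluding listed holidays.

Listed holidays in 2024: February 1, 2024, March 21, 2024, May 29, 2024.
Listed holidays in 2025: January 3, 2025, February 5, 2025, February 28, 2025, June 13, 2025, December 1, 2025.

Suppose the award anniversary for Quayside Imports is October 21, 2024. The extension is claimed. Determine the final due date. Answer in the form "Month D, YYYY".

January 13, 2025

Adding 20 calendar days to October 21, 2024 gives November 10, 2024.
November 10, 2024 falls on a Sunday. Rolling to the next business day gives November 11, 2024, a Monday.
Applying the 2 months extension: 2 months after November 11, 2024 is January 11, 2025.
Because January 11, 2025 is a Saturday, the deadline becomes January 13, 2025 (Monday).
Final deadline: January 13, 2025.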